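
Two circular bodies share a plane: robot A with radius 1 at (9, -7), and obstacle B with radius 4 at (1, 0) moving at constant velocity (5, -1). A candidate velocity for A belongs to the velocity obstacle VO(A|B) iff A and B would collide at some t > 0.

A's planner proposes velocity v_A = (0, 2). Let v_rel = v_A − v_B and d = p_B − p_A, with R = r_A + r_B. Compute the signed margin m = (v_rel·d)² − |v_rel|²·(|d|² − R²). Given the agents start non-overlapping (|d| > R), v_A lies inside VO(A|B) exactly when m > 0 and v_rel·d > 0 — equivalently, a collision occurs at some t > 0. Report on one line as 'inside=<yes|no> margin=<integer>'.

d = (-8, 7),  |d|² = 113;  R = 1+4 = 5,  c = 113−5² = 88
v_rel = (-5, 3),  |v_rel|² = 34;  v_rel·d = (-5)·(-8) + (3)·(7) = 61
34·t² − 122·t + 88 = 0  ⇒  m = 61² − 34·88 = 729
m = 729 > 0,  v_rel·d = 61 > 0  ⇒  inside

inside=yes margin=729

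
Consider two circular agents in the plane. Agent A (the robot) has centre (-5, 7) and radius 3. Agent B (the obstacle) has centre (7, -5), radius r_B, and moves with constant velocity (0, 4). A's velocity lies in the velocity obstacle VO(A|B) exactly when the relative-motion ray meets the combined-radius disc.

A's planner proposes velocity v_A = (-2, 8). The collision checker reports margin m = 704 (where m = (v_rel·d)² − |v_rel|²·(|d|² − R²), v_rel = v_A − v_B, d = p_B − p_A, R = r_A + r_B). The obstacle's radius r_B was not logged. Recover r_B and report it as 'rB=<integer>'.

m = 704
d = (12, -12);  v_rel = (-2, 4),  |v_rel|² = 20
v_rel×d = (-2)·(-12) − (4)·(12) = -24
since m = R²·20 − (-24)²:  R² = (576 + 704) / 20 = 64
R = √64 = 8  ⇒  r_B = 8 − 3 = 5

rB=5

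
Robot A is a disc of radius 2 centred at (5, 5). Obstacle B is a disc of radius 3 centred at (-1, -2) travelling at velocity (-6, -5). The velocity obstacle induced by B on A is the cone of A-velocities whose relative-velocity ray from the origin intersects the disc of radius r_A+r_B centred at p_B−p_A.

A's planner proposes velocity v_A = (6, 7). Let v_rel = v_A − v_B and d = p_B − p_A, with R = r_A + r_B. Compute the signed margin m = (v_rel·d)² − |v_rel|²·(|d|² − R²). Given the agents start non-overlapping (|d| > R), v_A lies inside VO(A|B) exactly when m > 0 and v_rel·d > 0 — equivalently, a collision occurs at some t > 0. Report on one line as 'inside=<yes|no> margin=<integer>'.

d = (-6, -7),  |d|² = 85;  R = 2+3 = 5,  c = 85−5² = 60
v_rel = (12, 12),  |v_rel|² = 288;  v_rel·d = (12)·(-6) + (12)·(-7) = -156
288·t² + 312·t + 60 = 0  ⇒  m = (-156)² − 288·60 = 7056
m = 7056 > 0,  v_rel·d = -156 < 0  ⇒  outside

inside=no margin=7056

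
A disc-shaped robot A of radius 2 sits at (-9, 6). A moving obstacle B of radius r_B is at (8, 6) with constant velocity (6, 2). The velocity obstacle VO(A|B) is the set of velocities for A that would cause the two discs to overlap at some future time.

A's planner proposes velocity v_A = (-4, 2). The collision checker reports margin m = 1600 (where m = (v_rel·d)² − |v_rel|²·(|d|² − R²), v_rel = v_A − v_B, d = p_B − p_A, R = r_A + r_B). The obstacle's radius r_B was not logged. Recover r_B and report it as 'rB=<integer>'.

m = 1600
d = (17, 0);  v_rel = (-10, 0),  |v_rel|² = 100
v_rel×d = (-10)·(0) − (0)·(17) = 0
since m = R²·100 − 0²:  R² = (0 + 1600) / 100 = 16
R = √16 = 4  ⇒  r_B = 4 − 2 = 2

rB=2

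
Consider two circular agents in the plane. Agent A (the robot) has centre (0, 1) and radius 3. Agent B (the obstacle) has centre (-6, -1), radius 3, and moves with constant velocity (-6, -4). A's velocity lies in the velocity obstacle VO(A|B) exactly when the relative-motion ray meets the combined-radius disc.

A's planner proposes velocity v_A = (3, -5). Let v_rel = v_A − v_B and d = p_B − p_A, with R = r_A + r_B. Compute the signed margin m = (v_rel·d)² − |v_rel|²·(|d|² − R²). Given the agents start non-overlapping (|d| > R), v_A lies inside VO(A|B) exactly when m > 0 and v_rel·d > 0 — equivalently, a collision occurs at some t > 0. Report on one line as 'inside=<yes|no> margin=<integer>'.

d = (-6, -2),  |d|² = 40;  R = 3+3 = 6,  c = 40−6² = 4
v_rel = (9, -1),  |v_rel|² = 82;  v_rel·d = (9)·(-6) + (-1)·(-2) = -52
82·t² + 104·t + 4 = 0  ⇒  m = (-52)² − 82·4 = 2376
m = 2376 > 0,  v_rel·d = -52 < 0  ⇒  outside

inside=no margin=2376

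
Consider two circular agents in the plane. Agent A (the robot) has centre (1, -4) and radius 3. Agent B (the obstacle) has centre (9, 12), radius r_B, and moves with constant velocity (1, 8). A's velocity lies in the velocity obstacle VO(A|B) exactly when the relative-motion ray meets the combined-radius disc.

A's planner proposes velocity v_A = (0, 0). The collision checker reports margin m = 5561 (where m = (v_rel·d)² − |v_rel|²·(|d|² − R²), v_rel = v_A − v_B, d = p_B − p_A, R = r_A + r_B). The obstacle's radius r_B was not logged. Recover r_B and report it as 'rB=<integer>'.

m = 5561
d = (8, 16);  v_rel = (-1, -8),  |v_rel|² = 65
v_rel×d = (-1)·(16) − (-8)·(8) = 48
since m = R²·65 − 48²:  R² = (2304 + 5561) / 65 = 121
R = √121 = 11  ⇒  r_B = 11 − 3 = 8

rB=8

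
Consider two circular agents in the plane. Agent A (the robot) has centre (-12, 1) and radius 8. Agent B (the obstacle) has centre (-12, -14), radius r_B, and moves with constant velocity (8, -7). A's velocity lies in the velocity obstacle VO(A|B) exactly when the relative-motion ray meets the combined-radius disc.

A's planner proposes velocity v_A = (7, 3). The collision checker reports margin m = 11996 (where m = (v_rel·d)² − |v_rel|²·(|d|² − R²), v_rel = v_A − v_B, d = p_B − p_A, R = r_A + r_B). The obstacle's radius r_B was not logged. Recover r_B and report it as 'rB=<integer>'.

m = 11996
d = (0, -15);  v_rel = (-1, 10),  |v_rel|² = 101
v_rel×d = (-1)·(-15) − (10)·(0) = 15
since m = R²·101 − 15²:  R² = (225 + 11996) / 101 = 121
R = √121 = 11  ⇒  r_B = 11 − 8 = 3

rB=3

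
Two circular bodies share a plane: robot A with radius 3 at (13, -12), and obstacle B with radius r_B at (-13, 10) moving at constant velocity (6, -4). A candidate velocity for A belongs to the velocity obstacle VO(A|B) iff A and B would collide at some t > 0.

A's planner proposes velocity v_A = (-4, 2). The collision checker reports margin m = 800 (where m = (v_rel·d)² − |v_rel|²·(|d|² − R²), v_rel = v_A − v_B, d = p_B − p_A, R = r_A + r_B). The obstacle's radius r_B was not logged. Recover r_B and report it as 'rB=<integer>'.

m = 800
d = (-26, 22);  v_rel = (-10, 6),  |v_rel|² = 136
v_rel×d = (-10)·(22) − (6)·(-26) = -64
since m = R²·136 − (-64)²:  R² = (4096 + 800) / 136 = 36
R = √36 = 6  ⇒  r_B = 6 − 3 = 3

rB=3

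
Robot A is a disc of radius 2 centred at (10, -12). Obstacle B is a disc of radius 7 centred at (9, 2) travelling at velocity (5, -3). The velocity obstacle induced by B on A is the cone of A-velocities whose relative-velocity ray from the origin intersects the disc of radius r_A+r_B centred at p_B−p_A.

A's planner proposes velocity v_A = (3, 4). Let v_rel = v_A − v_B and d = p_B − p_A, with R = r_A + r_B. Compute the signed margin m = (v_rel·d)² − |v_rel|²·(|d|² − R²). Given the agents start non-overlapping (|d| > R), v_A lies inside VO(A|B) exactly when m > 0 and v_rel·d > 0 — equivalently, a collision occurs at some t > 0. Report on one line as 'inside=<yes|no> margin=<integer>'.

d = (-1, 14),  |d|² = 197;  R = 2+7 = 9,  c = 197−9² = 116
v_rel = (-2, 7),  |v_rel|² = 53;  v_rel·d = (-2)·(-1) + (7)·(14) = 100
53·t² − 200·t + 116 = 0  ⇒  m = 100² − 53·116 = 3852
m = 3852 > 0,  v_rel·d = 100 > 0  ⇒  inside

inside=yes margin=3852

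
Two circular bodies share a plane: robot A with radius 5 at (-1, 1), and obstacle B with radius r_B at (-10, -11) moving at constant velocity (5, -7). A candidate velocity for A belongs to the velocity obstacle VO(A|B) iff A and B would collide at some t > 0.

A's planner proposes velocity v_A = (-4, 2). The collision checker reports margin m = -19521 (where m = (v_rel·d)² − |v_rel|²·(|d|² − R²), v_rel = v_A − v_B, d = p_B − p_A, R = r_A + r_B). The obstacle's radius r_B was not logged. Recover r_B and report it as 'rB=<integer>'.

m = -19521
d = (-9, -12);  v_rel = (-9, 9),  |v_rel|² = 162
v_rel×d = (-9)·(-12) − (9)·(-9) = 189
since m = R²·162 − 189²:  R² = (35721 + -19521) / 162 = 100
R = √100 = 10  ⇒  r_B = 10 − 5 = 5

rB=5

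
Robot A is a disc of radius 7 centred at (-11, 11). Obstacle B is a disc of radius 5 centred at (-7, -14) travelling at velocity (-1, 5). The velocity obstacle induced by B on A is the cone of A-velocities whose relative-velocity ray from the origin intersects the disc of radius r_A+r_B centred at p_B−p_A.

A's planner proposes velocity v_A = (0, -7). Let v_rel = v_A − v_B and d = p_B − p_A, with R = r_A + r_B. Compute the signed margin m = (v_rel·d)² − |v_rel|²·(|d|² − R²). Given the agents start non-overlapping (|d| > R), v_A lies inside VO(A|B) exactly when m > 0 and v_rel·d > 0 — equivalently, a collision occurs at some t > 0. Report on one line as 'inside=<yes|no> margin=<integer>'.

d = (4, -25),  |d|² = 641;  R = 7+5 = 12,  c = 641−12² = 497
v_rel = (1, -12),  |v_rel|² = 145;  v_rel·d = (1)·(4) + (-12)·(-25) = 304
145·t² − 608·t + 497 = 0  ⇒  m = 304² − 145·497 = 20351
m = 20351 > 0,  v_rel·d = 304 > 0  ⇒  inside

inside=yes margin=20351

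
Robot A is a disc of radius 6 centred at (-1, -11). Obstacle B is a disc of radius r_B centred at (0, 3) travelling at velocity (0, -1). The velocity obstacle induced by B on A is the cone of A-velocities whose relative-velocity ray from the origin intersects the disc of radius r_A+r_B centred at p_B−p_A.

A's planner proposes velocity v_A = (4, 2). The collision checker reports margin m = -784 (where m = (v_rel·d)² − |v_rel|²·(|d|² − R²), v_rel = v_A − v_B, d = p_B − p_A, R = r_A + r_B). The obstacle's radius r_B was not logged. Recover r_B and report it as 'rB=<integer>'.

m = -784
d = (1, 14);  v_rel = (4, 3),  |v_rel|² = 25
v_rel×d = (4)·(14) − (3)·(1) = 53
since m = R²·25 − 53²:  R² = (2809 + -784) / 25 = 81
R = √81 = 9  ⇒  r_B = 9 − 6 = 3

rB=3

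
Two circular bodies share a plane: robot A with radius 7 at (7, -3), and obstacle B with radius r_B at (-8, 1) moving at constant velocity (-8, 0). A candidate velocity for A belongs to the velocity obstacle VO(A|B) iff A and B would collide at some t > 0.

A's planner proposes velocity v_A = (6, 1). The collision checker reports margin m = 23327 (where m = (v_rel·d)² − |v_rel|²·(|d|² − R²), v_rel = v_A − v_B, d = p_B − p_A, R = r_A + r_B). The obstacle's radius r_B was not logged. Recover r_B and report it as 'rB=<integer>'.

m = 23327
d = (-15, 4);  v_rel = (14, 1),  |v_rel|² = 197
v_rel×d = (14)·(4) − (1)·(-15) = 71
since m = R²·197 − 71²:  R² = (5041 + 23327) / 197 = 144
R = √144 = 12  ⇒  r_B = 12 − 7 = 5

rB=5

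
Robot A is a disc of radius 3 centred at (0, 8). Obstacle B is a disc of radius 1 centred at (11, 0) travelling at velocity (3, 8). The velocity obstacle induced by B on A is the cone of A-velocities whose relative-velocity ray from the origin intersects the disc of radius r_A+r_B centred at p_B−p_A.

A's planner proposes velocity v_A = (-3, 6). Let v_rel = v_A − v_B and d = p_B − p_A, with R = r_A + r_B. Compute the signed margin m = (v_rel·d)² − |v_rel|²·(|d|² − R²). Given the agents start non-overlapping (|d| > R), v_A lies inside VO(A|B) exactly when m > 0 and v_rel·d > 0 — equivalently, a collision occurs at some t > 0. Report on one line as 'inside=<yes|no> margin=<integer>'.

d = (11, -8),  |d|² = 185;  R = 3+1 = 4,  c = 185−4² = 169
v_rel = (-6, -2),  |v_rel|² = 40;  v_rel·d = (-6)·(11) + (-2)·(-8) = -50
40·t² + 100·t + 169 = 0  ⇒  m = (-50)² − 40·169 = -4260
m = -4260 < 0,  v_rel·d = -50 < 0  ⇒  outside

inside=no margin=-4260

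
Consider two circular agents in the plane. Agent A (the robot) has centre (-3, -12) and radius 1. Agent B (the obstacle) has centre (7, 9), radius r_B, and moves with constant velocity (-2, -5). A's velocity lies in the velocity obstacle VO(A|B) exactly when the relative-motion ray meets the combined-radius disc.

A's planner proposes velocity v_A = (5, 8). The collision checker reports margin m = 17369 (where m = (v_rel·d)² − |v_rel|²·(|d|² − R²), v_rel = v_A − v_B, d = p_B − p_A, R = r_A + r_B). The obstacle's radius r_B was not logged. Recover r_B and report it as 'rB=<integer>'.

m = 17369
d = (10, 21);  v_rel = (7, 13),  |v_rel|² = 218
v_rel×d = (7)·(21) − (13)·(10) = 17
since m = R²·218 − 17²:  R² = (289 + 17369) / 218 = 81
R = √81 = 9  ⇒  r_B = 9 − 1 = 8

rB=8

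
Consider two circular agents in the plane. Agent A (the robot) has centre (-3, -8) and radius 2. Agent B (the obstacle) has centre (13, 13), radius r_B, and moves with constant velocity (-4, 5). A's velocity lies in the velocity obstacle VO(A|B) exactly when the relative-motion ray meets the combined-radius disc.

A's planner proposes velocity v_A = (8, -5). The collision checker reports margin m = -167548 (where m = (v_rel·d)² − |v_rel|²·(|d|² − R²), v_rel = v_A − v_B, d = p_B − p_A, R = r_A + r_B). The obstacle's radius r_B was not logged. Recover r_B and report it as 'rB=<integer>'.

m = -167548
d = (16, 21);  v_rel = (12, -10),  |v_rel|² = 244
v_rel×d = (12)·(21) − (-10)·(16) = 412
since m = R²·244 − 412²:  R² = (169744 + -167548) / 244 = 9
R = √9 = 3  ⇒  r_B = 3 − 2 = 1

rB=1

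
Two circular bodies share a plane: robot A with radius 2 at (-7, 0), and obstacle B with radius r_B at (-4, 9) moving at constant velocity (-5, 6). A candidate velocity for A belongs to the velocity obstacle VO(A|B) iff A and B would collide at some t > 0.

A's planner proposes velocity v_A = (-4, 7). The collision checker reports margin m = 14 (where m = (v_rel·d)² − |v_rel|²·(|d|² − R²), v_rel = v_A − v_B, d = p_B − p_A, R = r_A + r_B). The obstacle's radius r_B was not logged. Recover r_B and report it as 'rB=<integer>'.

m = 14
d = (3, 9);  v_rel = (1, 1),  |v_rel|² = 2
v_rel×d = (1)·(9) − (1)·(3) = 6
since m = R²·2 − 6²:  R² = (36 + 14) / 2 = 25
R = √25 = 5  ⇒  r_B = 5 − 2 = 3

rB=3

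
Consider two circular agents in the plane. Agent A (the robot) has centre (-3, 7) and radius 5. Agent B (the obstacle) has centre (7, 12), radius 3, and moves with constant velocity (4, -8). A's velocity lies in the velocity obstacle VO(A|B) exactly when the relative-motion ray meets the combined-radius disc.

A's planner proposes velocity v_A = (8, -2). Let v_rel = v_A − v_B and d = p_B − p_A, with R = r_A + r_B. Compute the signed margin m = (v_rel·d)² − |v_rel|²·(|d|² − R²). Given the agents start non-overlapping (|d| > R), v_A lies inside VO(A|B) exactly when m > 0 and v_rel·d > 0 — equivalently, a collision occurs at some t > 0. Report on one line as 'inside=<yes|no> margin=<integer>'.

d = (10, 5),  |d|² = 125;  R = 5+3 = 8,  c = 125−8² = 61
v_rel = (4, 6),  |v_rel|² = 52;  v_rel·d = (4)·(10) + (6)·(5) = 70
52·t² − 140·t + 61 = 0  ⇒  m = 70² − 52·61 = 1728
m = 1728 > 0,  v_rel·d = 70 > 0  ⇒  inside

inside=yes margin=1728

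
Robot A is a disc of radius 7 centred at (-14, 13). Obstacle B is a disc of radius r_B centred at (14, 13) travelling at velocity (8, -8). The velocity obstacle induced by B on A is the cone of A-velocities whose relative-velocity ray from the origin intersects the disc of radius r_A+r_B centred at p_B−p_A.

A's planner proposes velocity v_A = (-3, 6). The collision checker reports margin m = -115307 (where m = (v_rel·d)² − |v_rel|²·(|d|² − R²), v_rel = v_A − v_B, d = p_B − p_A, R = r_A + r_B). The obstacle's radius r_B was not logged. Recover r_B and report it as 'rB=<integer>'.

m = -115307
d = (28, 0);  v_rel = (-11, 14),  |v_rel|² = 317
v_rel×d = (-11)·(0) − (14)·(28) = -392
since m = R²·317 − (-392)²:  R² = (153664 + -115307) / 317 = 121
R = √121 = 11  ⇒  r_B = 11 − 7 = 4

rB=4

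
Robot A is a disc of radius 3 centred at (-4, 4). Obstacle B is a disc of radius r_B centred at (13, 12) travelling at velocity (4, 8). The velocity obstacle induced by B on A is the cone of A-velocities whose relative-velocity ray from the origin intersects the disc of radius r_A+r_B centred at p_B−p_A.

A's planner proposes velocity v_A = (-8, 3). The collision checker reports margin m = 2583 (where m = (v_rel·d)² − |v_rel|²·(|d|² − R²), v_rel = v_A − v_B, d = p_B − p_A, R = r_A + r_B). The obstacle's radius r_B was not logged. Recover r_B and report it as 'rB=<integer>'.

m = 2583
d = (17, 8);  v_rel = (-12, -5),  |v_rel|² = 169
v_rel×d = (-12)·(8) − (-5)·(17) = -11
since m = R²·169 − (-11)²:  R² = (121 + 2583) / 169 = 16
R = √16 = 4  ⇒  r_B = 4 − 3 = 1

rB=1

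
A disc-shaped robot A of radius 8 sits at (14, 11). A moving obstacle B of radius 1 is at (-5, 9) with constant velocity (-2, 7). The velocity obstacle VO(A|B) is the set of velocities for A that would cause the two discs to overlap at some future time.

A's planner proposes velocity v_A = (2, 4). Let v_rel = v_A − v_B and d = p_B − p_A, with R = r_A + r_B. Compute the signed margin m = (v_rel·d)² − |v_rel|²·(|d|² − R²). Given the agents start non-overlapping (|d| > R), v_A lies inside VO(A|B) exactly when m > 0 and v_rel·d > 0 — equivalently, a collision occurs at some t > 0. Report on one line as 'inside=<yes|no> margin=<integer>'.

d = (-19, -2),  |d|² = 365;  R = 8+1 = 9,  c = 365−9² = 284
v_rel = (4, -3),  |v_rel|² = 25;  v_rel·d = (4)·(-19) + (-3)·(-2) = -70
25·t² + 140·t + 284 = 0  ⇒  m = (-70)² − 25·284 = -2200
m = -2200 < 0,  v_rel·d = -70 < 0  ⇒  outside

inside=no margin=-2200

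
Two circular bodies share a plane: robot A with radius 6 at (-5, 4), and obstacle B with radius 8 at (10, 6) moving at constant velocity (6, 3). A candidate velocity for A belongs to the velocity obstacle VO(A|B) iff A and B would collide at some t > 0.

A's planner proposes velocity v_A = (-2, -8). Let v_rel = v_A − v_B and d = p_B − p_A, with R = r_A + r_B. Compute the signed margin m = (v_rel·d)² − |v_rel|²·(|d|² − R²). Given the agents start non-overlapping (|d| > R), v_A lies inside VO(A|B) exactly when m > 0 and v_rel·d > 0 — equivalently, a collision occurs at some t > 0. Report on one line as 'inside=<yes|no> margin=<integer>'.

d = (15, 2),  |d|² = 229;  R = 6+8 = 14,  c = 229−14² = 33
v_rel = (-8, -11),  |v_rel|² = 185;  v_rel·d = (-8)·(15) + (-11)·(2) = -142
185·t² + 284·t + 33 = 0  ⇒  m = (-142)² − 185·33 = 14059
m = 14059 > 0,  v_rel·d = -142 < 0  ⇒  outside

inside=no margin=14059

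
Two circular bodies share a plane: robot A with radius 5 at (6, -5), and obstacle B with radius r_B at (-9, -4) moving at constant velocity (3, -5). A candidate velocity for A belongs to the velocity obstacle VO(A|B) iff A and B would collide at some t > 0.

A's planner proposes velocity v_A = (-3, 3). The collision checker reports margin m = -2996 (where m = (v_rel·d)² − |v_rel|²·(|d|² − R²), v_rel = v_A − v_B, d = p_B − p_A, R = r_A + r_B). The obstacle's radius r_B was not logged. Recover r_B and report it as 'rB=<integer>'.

m = -2996
d = (-15, 1);  v_rel = (-6, 8),  |v_rel|² = 100
v_rel×d = (-6)·(1) − (8)·(-15) = 114
since m = R²·100 − 114²:  R² = (12996 + -2996) / 100 = 100
R = √100 = 10  ⇒  r_B = 10 − 5 = 5

rB=5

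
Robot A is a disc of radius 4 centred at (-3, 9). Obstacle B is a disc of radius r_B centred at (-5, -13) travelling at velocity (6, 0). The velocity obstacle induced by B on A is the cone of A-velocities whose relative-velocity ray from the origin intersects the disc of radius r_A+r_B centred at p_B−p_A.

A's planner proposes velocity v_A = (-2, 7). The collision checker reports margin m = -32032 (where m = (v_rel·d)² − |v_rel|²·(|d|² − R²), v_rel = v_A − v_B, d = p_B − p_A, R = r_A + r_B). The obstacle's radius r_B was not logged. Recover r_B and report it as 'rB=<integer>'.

m = -32032
d = (-2, -22);  v_rel = (-8, 7),  |v_rel|² = 113
v_rel×d = (-8)·(-22) − (7)·(-2) = 190
since m = R²·113 − 190²:  R² = (36100 + -32032) / 113 = 36
R = √36 = 6  ⇒  r_B = 6 − 4 = 2

rB=2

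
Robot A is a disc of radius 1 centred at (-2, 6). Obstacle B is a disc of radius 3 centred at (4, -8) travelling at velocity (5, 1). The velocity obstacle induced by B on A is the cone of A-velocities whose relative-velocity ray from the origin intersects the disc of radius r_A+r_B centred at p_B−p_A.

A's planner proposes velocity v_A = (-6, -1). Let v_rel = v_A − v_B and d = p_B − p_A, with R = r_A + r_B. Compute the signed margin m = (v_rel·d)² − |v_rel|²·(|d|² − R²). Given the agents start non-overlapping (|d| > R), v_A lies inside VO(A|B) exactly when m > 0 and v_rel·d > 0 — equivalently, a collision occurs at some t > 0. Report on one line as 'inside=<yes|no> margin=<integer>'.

d = (6, -14),  |d|² = 232;  R = 1+3 = 4,  c = 232−4² = 216
v_rel = (-11, -2),  |v_rel|² = 125;  v_rel·d = (-11)·(6) + (-2)·(-14) = -38
125·t² + 76·t + 216 = 0  ⇒  m = (-38)² − 125·216 = -25556
m = -25556 < 0,  v_rel·d = -38 < 0  ⇒  outside

inside=no margin=-25556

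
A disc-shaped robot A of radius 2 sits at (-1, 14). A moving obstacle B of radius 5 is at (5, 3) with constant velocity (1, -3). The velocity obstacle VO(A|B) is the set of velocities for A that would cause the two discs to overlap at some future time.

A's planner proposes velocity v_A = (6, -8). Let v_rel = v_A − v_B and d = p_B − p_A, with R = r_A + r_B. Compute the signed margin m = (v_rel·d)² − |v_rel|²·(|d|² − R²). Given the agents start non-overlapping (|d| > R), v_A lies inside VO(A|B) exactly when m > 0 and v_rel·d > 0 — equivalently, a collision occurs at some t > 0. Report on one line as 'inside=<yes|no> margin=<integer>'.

d = (6, -11),  |d|² = 157;  R = 2+5 = 7,  c = 157−7² = 108
v_rel = (5, -5),  |v_rel|² = 50;  v_rel·d = (5)·(6) + (-5)·(-11) = 85
50·t² − 170·t + 108 = 0  ⇒  m = 85² − 50·108 = 1825
m = 1825 > 0,  v_rel·d = 85 > 0  ⇒  inside

inside=yes margin=1825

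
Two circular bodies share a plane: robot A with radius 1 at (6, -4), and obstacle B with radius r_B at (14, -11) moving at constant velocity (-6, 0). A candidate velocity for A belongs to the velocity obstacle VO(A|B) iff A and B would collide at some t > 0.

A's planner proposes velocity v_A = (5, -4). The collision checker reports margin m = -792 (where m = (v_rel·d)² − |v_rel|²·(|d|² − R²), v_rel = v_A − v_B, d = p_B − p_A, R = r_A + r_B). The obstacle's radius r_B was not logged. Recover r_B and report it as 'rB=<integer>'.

m = -792
d = (8, -7);  v_rel = (11, -4),  |v_rel|² = 137
v_rel×d = (11)·(-7) − (-4)·(8) = -45
since m = R²·137 − (-45)²:  R² = (2025 + -792) / 137 = 9
R = √9 = 3  ⇒  r_B = 3 − 1 = 2

rB=2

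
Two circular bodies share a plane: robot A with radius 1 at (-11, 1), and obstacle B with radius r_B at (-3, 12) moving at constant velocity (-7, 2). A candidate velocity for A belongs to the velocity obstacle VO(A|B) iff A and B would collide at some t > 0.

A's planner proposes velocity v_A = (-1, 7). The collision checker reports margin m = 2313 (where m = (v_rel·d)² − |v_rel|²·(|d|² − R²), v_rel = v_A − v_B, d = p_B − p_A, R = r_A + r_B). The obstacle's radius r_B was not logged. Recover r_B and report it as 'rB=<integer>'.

m = 2313
d = (8, 11);  v_rel = (6, 5),  |v_rel|² = 61
v_rel×d = (6)·(11) − (5)·(8) = 26
since m = R²·61 − 26²:  R² = (676 + 2313) / 61 = 49
R = √49 = 7  ⇒  r_B = 7 − 1 = 6

rB=6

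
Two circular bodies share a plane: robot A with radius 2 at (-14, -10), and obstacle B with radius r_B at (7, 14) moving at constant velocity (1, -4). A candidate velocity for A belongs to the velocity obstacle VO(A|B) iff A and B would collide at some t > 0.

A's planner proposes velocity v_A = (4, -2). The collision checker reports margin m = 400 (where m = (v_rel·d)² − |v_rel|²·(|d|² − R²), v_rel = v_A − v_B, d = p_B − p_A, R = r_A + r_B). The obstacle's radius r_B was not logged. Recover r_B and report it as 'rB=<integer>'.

m = 400
d = (21, 24);  v_rel = (3, 2),  |v_rel|² = 13
v_rel×d = (3)·(24) − (2)·(21) = 30
since m = R²·13 − 30²:  R² = (900 + 400) / 13 = 100
R = √100 = 10  ⇒  r_B = 10 − 2 = 8

rB=8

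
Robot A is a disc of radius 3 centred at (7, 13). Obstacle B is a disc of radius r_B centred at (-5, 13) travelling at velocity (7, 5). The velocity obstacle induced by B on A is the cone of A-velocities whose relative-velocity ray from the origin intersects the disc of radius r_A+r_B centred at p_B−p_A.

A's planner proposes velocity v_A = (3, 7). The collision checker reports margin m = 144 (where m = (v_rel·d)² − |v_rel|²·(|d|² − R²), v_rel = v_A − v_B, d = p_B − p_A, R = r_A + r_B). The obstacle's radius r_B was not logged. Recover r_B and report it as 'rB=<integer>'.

m = 144
d = (-12, 0);  v_rel = (-4, 2),  |v_rel|² = 20
v_rel×d = (-4)·(0) − (2)·(-12) = 24
since m = R²·20 − 24²:  R² = (576 + 144) / 20 = 36
R = √36 = 6  ⇒  r_B = 6 − 3 = 3

rB=3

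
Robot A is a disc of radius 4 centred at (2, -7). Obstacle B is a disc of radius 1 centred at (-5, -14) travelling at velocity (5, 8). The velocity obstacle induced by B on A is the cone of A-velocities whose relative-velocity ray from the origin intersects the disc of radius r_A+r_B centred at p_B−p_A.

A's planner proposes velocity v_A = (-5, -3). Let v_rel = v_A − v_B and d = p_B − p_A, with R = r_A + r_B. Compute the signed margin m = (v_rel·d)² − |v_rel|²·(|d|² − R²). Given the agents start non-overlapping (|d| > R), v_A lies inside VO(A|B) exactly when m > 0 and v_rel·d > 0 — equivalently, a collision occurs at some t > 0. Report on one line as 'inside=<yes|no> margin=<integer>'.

d = (-7, -7),  |d|² = 98;  R = 4+1 = 5,  c = 98−5² = 73
v_rel = (-10, -11),  |v_rel|² = 221;  v_rel·d = (-10)·(-7) + (-11)·(-7) = 147
221·t² − 294·t + 73 = 0  ⇒  m = 147² − 221·73 = 5476
m = 5476 > 0,  v_rel·d = 147 > 0  ⇒  inside

inside=yes margin=5476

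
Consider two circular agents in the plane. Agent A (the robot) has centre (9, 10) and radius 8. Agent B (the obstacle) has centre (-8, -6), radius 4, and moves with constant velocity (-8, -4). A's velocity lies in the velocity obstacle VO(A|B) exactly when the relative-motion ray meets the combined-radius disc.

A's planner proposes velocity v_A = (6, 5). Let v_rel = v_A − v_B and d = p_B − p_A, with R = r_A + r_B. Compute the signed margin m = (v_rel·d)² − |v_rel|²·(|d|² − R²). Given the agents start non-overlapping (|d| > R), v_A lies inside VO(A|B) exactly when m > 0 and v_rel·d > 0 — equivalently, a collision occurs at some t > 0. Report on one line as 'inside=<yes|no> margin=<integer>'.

d = (-17, -16),  |d|² = 545;  R = 8+4 = 12,  c = 545−12² = 401
v_rel = (14, 9),  |v_rel|² = 277;  v_rel·d = (14)·(-17) + (9)·(-16) = -382
277·t² + 764·t + 401 = 0  ⇒  m = (-382)² − 277·401 = 34847
m = 34847 > 0,  v_rel·d = -382 < 0  ⇒  outside

inside=no margin=34847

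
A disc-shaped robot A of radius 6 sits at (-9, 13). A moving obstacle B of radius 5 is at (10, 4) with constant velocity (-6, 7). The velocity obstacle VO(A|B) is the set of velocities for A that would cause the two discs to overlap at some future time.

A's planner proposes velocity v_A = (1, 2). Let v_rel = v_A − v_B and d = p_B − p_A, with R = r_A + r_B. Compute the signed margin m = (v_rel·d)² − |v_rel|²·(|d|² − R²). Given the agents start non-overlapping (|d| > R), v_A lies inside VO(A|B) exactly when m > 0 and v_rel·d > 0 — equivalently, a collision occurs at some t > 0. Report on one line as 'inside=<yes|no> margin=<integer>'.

d = (19, -9),  |d|² = 442;  R = 6+5 = 11,  c = 442−11² = 321
v_rel = (7, -5),  |v_rel|² = 74;  v_rel·d = (7)·(19) + (-5)·(-9) = 178
74·t² − 356·t + 321 = 0  ⇒  m = 178² − 74·321 = 7930
m = 7930 > 0,  v_rel·d = 178 > 0  ⇒  inside

inside=yes margin=7930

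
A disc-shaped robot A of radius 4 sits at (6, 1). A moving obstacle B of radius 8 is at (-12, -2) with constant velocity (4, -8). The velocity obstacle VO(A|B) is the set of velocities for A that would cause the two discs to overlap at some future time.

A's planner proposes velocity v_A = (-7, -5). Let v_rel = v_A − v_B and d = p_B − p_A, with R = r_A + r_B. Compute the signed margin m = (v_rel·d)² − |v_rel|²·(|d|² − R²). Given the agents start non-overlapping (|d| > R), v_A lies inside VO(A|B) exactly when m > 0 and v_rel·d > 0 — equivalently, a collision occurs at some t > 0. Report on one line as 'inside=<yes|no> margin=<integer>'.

d = (-18, -3),  |d|² = 333;  R = 4+8 = 12,  c = 333−12² = 189
v_rel = (-11, 3),  |v_rel|² = 130;  v_rel·d = (-11)·(-18) + (3)·(-3) = 189
130·t² − 378·t + 189 = 0  ⇒  m = 189² − 130·189 = 11151
m = 11151 > 0,  v_rel·d = 189 > 0  ⇒  inside

inside=yes margin=11151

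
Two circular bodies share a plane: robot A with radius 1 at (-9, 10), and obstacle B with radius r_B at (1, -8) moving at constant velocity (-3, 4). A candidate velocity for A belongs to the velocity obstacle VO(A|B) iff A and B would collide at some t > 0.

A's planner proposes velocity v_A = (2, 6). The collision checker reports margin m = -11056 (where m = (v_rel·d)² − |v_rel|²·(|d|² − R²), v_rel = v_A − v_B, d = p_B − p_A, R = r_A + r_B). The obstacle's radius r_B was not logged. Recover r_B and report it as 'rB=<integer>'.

m = -11056
d = (10, -18);  v_rel = (5, 2),  |v_rel|² = 29
v_rel×d = (5)·(-18) − (2)·(10) = -110
since m = R²·29 − (-110)²:  R² = (12100 + -11056) / 29 = 36
R = √36 = 6  ⇒  r_B = 6 − 1 = 5

rB=5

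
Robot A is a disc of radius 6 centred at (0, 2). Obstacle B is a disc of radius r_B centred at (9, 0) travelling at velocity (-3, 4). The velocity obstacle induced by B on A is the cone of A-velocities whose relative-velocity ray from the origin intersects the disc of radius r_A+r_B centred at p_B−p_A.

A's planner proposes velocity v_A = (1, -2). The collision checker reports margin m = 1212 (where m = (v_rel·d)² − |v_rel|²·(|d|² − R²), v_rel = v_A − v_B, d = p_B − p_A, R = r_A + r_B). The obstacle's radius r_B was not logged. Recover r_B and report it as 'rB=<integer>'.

m = 1212
d = (9, -2);  v_rel = (4, -6),  |v_rel|² = 52
v_rel×d = (4)·(-2) − (-6)·(9) = 46
since m = R²·52 − 46²:  R² = (2116 + 1212) / 52 = 64
R = √64 = 8  ⇒  r_B = 8 − 6 = 2

rB=2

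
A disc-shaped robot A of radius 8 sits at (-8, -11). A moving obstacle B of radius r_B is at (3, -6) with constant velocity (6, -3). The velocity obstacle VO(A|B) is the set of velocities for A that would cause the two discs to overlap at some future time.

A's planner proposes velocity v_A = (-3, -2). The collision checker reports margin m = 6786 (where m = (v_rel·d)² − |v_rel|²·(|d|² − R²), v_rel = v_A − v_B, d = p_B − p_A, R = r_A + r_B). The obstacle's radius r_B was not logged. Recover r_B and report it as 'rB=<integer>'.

m = 6786
d = (11, 5);  v_rel = (-9, 1),  |v_rel|² = 82
v_rel×d = (-9)·(5) − (1)·(11) = -56
since m = R²·82 − (-56)²:  R² = (3136 + 6786) / 82 = 121
R = √121 = 11  ⇒  r_B = 11 − 8 = 3

rB=3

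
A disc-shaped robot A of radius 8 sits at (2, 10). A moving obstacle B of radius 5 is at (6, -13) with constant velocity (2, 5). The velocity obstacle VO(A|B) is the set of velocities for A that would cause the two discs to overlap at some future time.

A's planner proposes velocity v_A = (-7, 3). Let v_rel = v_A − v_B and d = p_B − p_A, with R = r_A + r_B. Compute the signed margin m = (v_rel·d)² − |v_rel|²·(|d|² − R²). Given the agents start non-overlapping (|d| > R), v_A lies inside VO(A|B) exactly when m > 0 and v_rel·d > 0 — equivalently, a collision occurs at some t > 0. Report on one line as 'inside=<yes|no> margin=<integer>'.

d = (4, -23),  |d|² = 545;  R = 8+5 = 13,  c = 545−13² = 376
v_rel = (-9, -2),  |v_rel|² = 85;  v_rel·d = (-9)·(4) + (-2)·(-23) = 10
85·t² − 20·t + 376 = 0  ⇒  m = 10² − 85·376 = -31860
m = -31860 < 0,  v_rel·d = 10 > 0  ⇒  outside

inside=no margin=-31860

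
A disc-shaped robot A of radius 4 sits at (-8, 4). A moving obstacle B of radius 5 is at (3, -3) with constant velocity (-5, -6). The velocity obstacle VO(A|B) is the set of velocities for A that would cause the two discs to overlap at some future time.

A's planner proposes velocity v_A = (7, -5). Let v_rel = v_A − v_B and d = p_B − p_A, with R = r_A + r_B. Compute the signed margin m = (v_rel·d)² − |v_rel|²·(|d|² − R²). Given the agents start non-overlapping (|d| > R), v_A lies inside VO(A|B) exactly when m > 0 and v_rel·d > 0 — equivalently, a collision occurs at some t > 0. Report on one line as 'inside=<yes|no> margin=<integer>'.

d = (11, -7),  |d|² = 170;  R = 4+5 = 9,  c = 170−9² = 89
v_rel = (12, 1),  |v_rel|² = 145;  v_rel·d = (12)·(11) + (1)·(-7) = 125
145·t² − 250·t + 89 = 0  ⇒  m = 125² − 145·89 = 2720
m = 2720 > 0,  v_rel·d = 125 > 0  ⇒  inside

inside=yes margin=2720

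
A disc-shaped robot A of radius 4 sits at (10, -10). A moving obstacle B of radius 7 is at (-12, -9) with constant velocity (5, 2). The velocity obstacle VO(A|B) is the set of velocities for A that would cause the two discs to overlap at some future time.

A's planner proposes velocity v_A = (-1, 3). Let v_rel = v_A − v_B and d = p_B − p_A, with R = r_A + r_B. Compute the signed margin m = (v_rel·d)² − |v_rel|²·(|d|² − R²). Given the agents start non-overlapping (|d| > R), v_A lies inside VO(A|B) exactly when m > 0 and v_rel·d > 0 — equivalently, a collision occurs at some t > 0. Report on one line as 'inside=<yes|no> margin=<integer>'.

d = (-22, 1),  |d|² = 485;  R = 4+7 = 11,  c = 485−11² = 364
v_rel = (-6, 1),  |v_rel|² = 37;  v_rel·d = (-6)·(-22) + (1)·(1) = 133
37·t² − 266·t + 364 = 0  ⇒  m = 133² − 37·364 = 4221
m = 4221 > 0,  v_rel·d = 133 > 0  ⇒  inside

inside=yes margin=4221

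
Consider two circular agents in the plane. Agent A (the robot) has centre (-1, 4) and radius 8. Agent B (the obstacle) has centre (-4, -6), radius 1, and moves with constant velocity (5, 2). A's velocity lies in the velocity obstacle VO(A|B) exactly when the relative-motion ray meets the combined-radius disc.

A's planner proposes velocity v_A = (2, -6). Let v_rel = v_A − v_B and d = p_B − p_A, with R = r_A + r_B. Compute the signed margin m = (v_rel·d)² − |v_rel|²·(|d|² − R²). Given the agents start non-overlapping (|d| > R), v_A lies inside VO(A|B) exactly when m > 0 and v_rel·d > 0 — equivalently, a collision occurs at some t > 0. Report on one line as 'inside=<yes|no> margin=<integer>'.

d = (-3, -10),  |d|² = 109;  R = 8+1 = 9,  c = 109−9² = 28
v_rel = (-3, -8),  |v_rel|² = 73;  v_rel·d = (-3)·(-3) + (-8)·(-10) = 89
73·t² − 178·t + 28 = 0  ⇒  m = 89² − 73·28 = 5877
m = 5877 > 0,  v_rel·d = 89 > 0  ⇒  inside

inside=yes margin=5877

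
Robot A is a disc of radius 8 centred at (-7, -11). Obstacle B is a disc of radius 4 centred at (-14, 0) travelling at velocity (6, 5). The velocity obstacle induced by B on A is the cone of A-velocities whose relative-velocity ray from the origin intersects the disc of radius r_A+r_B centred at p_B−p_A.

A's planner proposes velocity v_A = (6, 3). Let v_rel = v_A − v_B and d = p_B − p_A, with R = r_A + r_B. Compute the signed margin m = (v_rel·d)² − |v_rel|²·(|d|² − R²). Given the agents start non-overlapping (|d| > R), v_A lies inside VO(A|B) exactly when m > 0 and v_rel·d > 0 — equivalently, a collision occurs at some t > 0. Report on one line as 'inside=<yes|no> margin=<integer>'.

d = (-7, 11),  |d|² = 170;  R = 8+4 = 12,  c = 170−12² = 26
v_rel = (0, -2),  |v_rel|² = 4;  v_rel·d = (0)·(-7) + (-2)·(11) = -22
4·t² + 44·t + 26 = 0  ⇒  m = (-22)² − 4·26 = 380
m = 380 > 0,  v_rel·d = -22 < 0  ⇒  outside

inside=no margin=380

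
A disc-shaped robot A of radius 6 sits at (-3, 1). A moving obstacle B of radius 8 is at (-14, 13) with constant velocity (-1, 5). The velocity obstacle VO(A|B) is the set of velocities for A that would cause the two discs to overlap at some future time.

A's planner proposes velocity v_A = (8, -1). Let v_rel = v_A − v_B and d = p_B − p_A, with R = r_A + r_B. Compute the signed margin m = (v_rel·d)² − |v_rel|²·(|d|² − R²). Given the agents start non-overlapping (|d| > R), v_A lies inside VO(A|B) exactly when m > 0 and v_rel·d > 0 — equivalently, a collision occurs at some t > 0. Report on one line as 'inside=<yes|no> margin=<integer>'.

d = (-11, 12),  |d|² = 265;  R = 6+8 = 14,  c = 265−14² = 69
v_rel = (9, -6),  |v_rel|² = 117;  v_rel·d = (9)·(-11) + (-6)·(12) = -171
117·t² + 342·t + 69 = 0  ⇒  m = (-171)² − 117·69 = 21168
m = 21168 > 0,  v_rel·d = -171 < 0  ⇒  outside

inside=no margin=21168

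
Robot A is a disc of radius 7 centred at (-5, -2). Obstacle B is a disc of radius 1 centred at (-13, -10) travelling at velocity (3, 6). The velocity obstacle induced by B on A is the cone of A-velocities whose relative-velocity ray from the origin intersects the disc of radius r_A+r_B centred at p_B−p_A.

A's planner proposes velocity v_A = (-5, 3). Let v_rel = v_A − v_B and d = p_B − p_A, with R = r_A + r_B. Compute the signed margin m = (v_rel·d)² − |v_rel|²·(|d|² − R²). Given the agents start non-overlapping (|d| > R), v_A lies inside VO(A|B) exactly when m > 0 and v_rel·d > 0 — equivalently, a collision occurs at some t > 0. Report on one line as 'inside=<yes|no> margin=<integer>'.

d = (-8, -8),  |d|² = 128;  R = 7+1 = 8,  c = 128−8² = 64
v_rel = (-8, -3),  |v_rel|² = 73;  v_rel·d = (-8)·(-8) + (-3)·(-8) = 88
73·t² − 176·t + 64 = 0  ⇒  m = 88² − 73·64 = 3072
m = 3072 > 0,  v_rel·d = 88 > 0  ⇒  inside

inside=yes margin=3072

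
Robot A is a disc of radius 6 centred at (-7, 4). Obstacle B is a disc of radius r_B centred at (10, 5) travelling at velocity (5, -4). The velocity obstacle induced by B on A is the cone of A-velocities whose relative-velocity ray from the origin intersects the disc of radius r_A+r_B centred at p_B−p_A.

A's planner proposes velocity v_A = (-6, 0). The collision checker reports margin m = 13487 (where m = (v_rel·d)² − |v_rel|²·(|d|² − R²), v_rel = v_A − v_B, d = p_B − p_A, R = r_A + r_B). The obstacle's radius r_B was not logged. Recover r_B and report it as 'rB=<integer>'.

m = 13487
d = (17, 1);  v_rel = (-11, 4),  |v_rel|² = 137
v_rel×d = (-11)·(1) − (4)·(17) = -79
since m = R²·137 − (-79)²:  R² = (6241 + 13487) / 137 = 144
R = √144 = 12  ⇒  r_B = 12 − 6 = 6

rB=6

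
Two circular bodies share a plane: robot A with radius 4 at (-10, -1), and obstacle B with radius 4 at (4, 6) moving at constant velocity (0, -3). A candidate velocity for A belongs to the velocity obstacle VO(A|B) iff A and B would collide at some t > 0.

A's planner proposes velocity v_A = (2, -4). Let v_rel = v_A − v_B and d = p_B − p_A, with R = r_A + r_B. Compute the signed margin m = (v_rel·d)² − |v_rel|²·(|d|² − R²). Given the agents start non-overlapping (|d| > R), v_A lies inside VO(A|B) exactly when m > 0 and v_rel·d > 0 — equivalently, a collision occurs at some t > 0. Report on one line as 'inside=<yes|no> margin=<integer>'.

d = (14, 7),  |d|² = 245;  R = 4+4 = 8,  c = 245−8² = 181
v_rel = (2, -1),  |v_rel|² = 5;  v_rel·d = (2)·(14) + (-1)·(7) = 21
5·t² − 42·t + 181 = 0  ⇒  m = 21² − 5·181 = -464
m = -464 < 0,  v_rel·d = 21 > 0  ⇒  outside

inside=no margin=-464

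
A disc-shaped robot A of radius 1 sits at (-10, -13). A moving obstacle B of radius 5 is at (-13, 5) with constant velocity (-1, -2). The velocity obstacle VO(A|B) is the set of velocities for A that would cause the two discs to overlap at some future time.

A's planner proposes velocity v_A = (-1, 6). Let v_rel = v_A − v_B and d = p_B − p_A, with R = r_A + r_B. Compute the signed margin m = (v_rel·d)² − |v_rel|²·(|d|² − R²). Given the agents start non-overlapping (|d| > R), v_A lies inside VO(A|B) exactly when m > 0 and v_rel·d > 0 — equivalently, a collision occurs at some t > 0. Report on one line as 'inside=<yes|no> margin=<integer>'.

d = (-3, 18),  |d|² = 333;  R = 1+5 = 6,  c = 333−6² = 297
v_rel = (0, 8),  |v_rel|² = 64;  v_rel·d = (0)·(-3) + (8)·(18) = 144
64·t² − 288·t + 297 = 0  ⇒  m = 144² − 64·297 = 1728
m = 1728 > 0,  v_rel·d = 144 > 0  ⇒  inside

inside=yes margin=1728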